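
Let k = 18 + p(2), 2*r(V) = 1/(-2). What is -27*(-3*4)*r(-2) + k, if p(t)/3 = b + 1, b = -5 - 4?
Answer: -87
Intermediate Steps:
b = -9
r(V) = -1/4 (r(V) = (1/(-2))/2 = (1*(-1/2))/2 = (1/2)*(-1/2) = -1/4)
p(t) = -24 (p(t) = 3*(-9 + 1) = 3*(-8) = -24)
k = -6 (k = 18 - 24 = -6)
-27*(-3*4)*r(-2) + k = -27*(-3*4)*(-1)/4 - 6 = -(-324)*(-1)/4 - 6 = -27*3 - 6 = -81 - 6 = -87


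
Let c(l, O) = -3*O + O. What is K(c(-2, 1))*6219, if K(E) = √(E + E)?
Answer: 12438*I ≈ 12438.0*I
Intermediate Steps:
c(l, O) = -2*O
K(E) = √2*√E (K(E) = √(2*E) = √2*√E)
K(c(-2, 1))*6219 = (√2*√(-2*1))*6219 = (√2*√(-2))*6219 = (√2*(I*√2))*6219 = (2*I)*6219 = 12438*I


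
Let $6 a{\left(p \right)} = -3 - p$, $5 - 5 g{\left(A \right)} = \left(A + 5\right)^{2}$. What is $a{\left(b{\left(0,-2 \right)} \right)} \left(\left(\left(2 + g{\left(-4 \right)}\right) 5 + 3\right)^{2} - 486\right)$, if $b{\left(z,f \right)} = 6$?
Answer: $\frac{591}{2} \approx 295.5$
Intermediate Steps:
$g{\left(A \right)} = 1 - \frac{\left(5 + A\right)^{2}}{5}$ ($g{\left(A \right)} = 1 - \frac{\left(A + 5\right)^{2}}{5} = 1 - \frac{\left(5 + A\right)^{2}}{5}$)
$a{\left(p \right)} = - \frac{1}{2} - \frac{p}{6}$ ($a{\left(p \right)} = \frac{-3 - p}{6} = - \frac{1}{2} - \frac{p}{6}$)
$a{\left(b{\left(0,-2 \right)} \right)} \left(\left(\left(2 + g{\left(-4 \right)}\right) 5 + 3\right)^{2} - 486\right) = \left(- \frac{1}{2} - 1\right) \left(\left(\left(2 + \left(1 - \frac{\left(5 - 4\right)^{2}}{5}\right)\right) 5 + 3\right)^{2} - 486\right) = \left(- \frac{1}{2} - 1\right) \left(\left(\left(2 + \left(1 - \frac{1^{2}}{5}\right)\right) 5 + 3\right)^{2} - 486\right) = - \frac{3 \left(\left(\left(2 + \left(1 - \frac{1}{5}\right)\right) 5 + 3\right)^{2} - 486\right)}{2} = - \frac{3 \left(\left(\left(2 + \frac{4}{5}\right) 5 + 3\right)^{2} - 486\right)}{2} = - \frac{3 \left(\left(\frac{14}{5} \cdot 5 + 3\right)^{2} - 486\right)}{2} = - \frac{3 \left(\left(14 + 3\right)^{2} - 486\right)}{2} = - \frac{3 \left(17^{2} - 486\right)}{2} = - \frac{3 \left(289 - 486\right)}{2} = \left(- \frac{3}{2}\right) \left(-197\right) = \frac{591}{2}$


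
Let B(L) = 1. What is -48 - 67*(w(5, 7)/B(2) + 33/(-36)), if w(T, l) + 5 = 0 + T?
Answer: 161/12 ≈ 13.417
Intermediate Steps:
w(T, l) = -5 + T (w(T, l) = -5 + (0 + T) = -5 + T)
-48 - 67*(w(5, 7)/B(2) + 33/(-36)) = -48 - 67*((-5 + 5)/1 + 33/(-36)) = -48 - 67*(0*1 + 33*(-1/36)) = -48 - 67*(0 - 11/12) = -48 - 67*(-11/12) = -48 + 737/12 = 161/12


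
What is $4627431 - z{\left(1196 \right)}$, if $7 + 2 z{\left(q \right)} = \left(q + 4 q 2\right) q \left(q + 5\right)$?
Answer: $- \frac{15452111675}{2} \approx -7.7261 \cdot 10^{9}$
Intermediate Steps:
$z{\left(q \right)} = - \frac{7}{2} + \frac{9 q^{2} \left(5 + q\right)}{2}$ ($z{\left(q \right)} = - \frac{7}{2} + \frac{\left(q + 4 q 2\right) q \left(q + 5\right)}{2} = - \frac{7}{2} + \frac{\left(q + 8 q\right) q \left(5 + q\right)}{2} = - \frac{7}{2} + \frac{9 q q \left(5 + q\right)}{2} = - \frac{7}{2} + \frac{9 q^{2} \left(5 + q\right)}{2}$)
$4627431 - z{\left(1196 \right)} = 4627431 - \left(- \frac{7}{2} + \frac{9 \cdot 1196^{3}}{2} + \frac{45 \cdot 1196^{2}}{2}\right) = 4627431 - \left(- \frac{7}{2} + \frac{9}{2} \cdot 1710777536 + \frac{45}{2} \cdot 1430416\right) = 4627431 - \left(- \frac{7}{2} + 7698498912 + 32184360\right) = 4627431 - \frac{15461366537}{2} = - \frac{15452111675}{2}$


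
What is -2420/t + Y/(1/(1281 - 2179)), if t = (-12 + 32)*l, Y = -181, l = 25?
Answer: 4063329/25 ≈ 1.6253e+5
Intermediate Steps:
t = 500 (t = (-12 + 32)*25 = 20*25 = 500)
-2420/t + Y/(1/(1281 - 2179)) = -2420/500 - 181/(1/(1281 - 2179)) = -2420*1/500 - 181/(1/(-898)) = -121/25 - 181/(-1/898) = -121/25 - 181*(-898) = -121/25 + 162538 = 4063329/25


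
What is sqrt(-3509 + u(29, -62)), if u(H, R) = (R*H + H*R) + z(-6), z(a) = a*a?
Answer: I*sqrt(7069) ≈ 84.077*I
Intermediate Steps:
z(a) = a**2
u(H, R) = 36 + 2*H*R (u(H, R) = (R*H + H*R) + (-6)**2 = (H*R + H*R) + 36 = 2*H*R + 36 = 36 + 2*H*R)
sqrt(-3509 + u(29, -62)) = sqrt(-3509 + (36 + 2*29*(-62))) = sqrt(-3509 + (36 - 3596)) = sqrt(-3509 - 3560) = sqrt(-7069) = I*sqrt(7069)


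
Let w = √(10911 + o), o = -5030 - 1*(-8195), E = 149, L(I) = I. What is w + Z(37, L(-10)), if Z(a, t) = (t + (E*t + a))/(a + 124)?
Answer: -209/23 + 6*√391 ≈ 109.56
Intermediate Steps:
o = 3165 (o = -5030 + 8195 = 3165)
Z(a, t) = (a + 150*t)/(124 + a) (Z(a, t) = (t + (149*t + a))/(a + 124) = (t + (a + 149*t))/(124 + a) = (a + 150*t)/(124 + a))
w = 6*√391 (w = √(10911 + 3165) = √14076 = 6*√391 ≈ 118.64)
w + Z(37, L(-10)) = 6*√391 + (37 + 150*(-10))/(124 + 37) = 6*√391 + (37 - 1500)/161 = 6*√391 + (1/161)*(-1463) = 6*√391 - 209/23 = -209/23 + 6*√391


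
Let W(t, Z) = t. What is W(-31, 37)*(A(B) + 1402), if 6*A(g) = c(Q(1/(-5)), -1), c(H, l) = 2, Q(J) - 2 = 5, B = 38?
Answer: -130417/3 ≈ -43472.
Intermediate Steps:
Q(J) = 7 (Q(J) = 2 + 5 = 7)
A(g) = ⅓ (A(g) = (⅙)*2 = ⅓)
W(-31, 37)*(A(B) + 1402) = -31*(⅓ + 1402) = -31*4207/3 = -130417/3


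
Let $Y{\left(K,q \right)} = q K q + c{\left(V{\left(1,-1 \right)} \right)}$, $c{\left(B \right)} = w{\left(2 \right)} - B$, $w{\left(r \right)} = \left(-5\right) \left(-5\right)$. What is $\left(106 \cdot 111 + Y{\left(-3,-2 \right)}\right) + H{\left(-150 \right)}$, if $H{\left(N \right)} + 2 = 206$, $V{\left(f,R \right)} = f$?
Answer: $11982$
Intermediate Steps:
$H{\left(N \right)} = 204$ ($H{\left(N \right)} = -2 + 206 = 204$)
$w{\left(r \right)} = 25$
$c{\left(B \right)} = 25 - B$
$Y{\left(K,q \right)} = 24 + K q^{2}$ ($Y{\left(K,q \right)} = q K q + \left(25 - 1\right) = K q q + \left(25 - 1\right) = K q^{2} + 24 = 24 + K q^{2}$)
$\left(106 \cdot 111 + Y{\left(-3,-2 \right)}\right) + H{\left(-150 \right)} = \left(106 \cdot 111 + \left(24 - 3 \left(-2\right)^{2}\right)\right) + 204 = \left(11766 + \left(24 - 12\right)\right) + 204 = \left(11766 + 12\right) + 204 = 11778 + 204 = 11982$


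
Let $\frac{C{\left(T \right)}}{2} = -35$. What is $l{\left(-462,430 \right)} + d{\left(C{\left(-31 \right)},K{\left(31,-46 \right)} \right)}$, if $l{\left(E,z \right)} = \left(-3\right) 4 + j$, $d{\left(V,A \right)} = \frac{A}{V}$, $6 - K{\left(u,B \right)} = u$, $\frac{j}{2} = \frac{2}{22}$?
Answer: $- \frac{1765}{154} \approx -11.461$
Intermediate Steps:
$j = \frac{2}{11}$ ($j = 2 \cdot \frac{2}{22} = 2 \cdot 2 \cdot \frac{1}{22} = 2 \cdot \frac{1}{11} = \frac{2}{11} \approx 0.18182$)
$C{\left(T \right)} = -70$ ($C{\left(T \right)} = 2 \left(-35\right) = -70$)
$K{\left(u,B \right)} = 6 - u$
$l{\left(E,z \right)} = - \frac{130}{11}$ ($l{\left(E,z \right)} = \left(-3\right) 4 + \frac{2}{11} = -12 + \frac{2}{11} = - \frac{130}{11}$)
$l{\left(-462,430 \right)} + d{\left(C{\left(-31 \right)},K{\left(31,-46 \right)} \right)} = - \frac{130}{11} + \frac{6 - 31}{-70} = - \frac{130}{11} + \left(6 - 31\right) \left(- \frac{1}{70}\right) = - \frac{130}{11} - - \frac{5}{14} = - \frac{130}{11} + \frac{5}{14} = - \frac{1765}{154}$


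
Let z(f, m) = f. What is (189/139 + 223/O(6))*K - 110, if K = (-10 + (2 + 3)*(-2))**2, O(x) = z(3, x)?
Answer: 12579730/417 ≈ 30167.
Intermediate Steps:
O(x) = 3
K = 400 (K = (-10 + 5*(-2))**2 = (-10 - 10)**2 = (-20)**2 = 400)
(189/139 + 223/O(6))*K - 110 = (189/139 + 223/3)*400 - 110 = (31564/417)*400 - 110 = 12625600/417 - 110 = 12579730/417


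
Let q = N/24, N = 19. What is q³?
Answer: 6859/13824 ≈ 0.49617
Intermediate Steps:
q = 19/24 ≈ 0.79167
q³ = (19/24)³ = 6859/13824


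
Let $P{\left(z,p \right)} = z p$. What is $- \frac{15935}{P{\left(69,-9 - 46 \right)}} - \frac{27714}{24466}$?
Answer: $\frac{28469108}{9284847} \approx 3.0662$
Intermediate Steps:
$P{\left(z,p \right)} = p z$
$- \frac{15935}{P{\left(69,-9 - 46 \right)}} - \frac{27714}{24466} = - \frac{15935}{\left(-9 - 46\right) 69} - \frac{27714}{24466} = - \frac{15935}{\left(-9 - 46\right) 69} - \frac{13857}{12233} = - \frac{15935}{\left(-55\right) 69} - \frac{13857}{12233} = - \frac{15935}{-3795} - \frac{13857}{12233} = \left(-15935\right) \left(- \frac{1}{3795}\right) - \frac{13857}{12233} = \frac{3187}{759} - \frac{13857}{12233} = \frac{28469108}{9284847}$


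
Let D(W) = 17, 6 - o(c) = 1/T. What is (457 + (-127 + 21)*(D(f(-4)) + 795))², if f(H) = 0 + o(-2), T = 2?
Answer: 7329928225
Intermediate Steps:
o(c) = 11/2 (o(c) = 6 - 1/2 = 6 - 1*½ = 6 - ½ = 11/2)
f(H) = 11/2 (f(H) = 0 + 11/2 = 11/2)
(457 + (-127 + 21)*(D(f(-4)) + 795))² = (457 + (-127 + 21)*(17 + 795))² = (457 - 106*812)² = (457 - 86072)² = (-85615)² = 7329928225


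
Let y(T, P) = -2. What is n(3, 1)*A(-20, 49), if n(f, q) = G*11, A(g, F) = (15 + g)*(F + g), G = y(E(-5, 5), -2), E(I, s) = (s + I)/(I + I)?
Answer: 3190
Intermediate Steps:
E(I, s) = (I + s)/(2*I) (E(I, s) = (I + s)/((2*I)) = (I + s)*(1/(2*I)) = (I + s)/(2*I))
G = -2
n(f, q) = -22 (n(f, q) = -2*11 = -22)
n(3, 1)*A(-20, 49) = -22*((-20)**2 + 15*49 + 15*(-20) + 49*(-20)) = -22*(400 + 735 - 300 - 980) = -22*(-145) = 3190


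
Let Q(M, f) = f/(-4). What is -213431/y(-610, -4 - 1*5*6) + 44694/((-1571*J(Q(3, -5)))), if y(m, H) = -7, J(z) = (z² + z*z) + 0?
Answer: 8379999661/274925 ≈ 30481.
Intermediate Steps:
Q(M, f) = -f/4 (Q(M, f) = f*(-¼) = -f/4)
J(z) = 2*z² (J(z) = (z² + z²) + 0 = 2*z² + 0 = 2*z²)
-213431/y(-610, -4 - 1*5*6) + 44694/((-1571*J(Q(3, -5)))) = -213431/(-7) + 44694/((-3142*(-¼*(-5))²)) = -213431*(-⅐) + 44694/((-3142*(5/4)²)) = 213431/7 + 44694/((-3142*25/16)) = 213431/7 + 44694/((-1571*25/8)) = 213431/7 + 44694/(-39275/8) = 213431/7 + 44694*(-8/39275) = 213431/7 - 357552/39275 = 8379999661/274925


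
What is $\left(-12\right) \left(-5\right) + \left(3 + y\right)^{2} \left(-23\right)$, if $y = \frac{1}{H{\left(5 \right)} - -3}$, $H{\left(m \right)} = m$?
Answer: $- \frac{10535}{64} \approx -164.61$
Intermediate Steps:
$y = \frac{1}{8}$ ($y = \frac{1}{5 - -3} = \frac{1}{5 + 3} = \frac{1}{8} \approx 0.125$)
$\left(-12\right) \left(-5\right) + \left(3 + y\right)^{2} \left(-23\right) = \left(-12\right) \left(-5\right) + \left(3 + \frac{1}{8}\right)^{2} \left(-23\right) = 60 + \left(\frac{25}{8}\right)^{2} \left(-23\right) = 60 + \frac{625}{64} \left(-23\right) = 60 - \frac{14375}{64} = - \frac{10535}{64}$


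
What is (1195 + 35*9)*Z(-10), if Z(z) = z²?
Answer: 151000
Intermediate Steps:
(1195 + 35*9)*Z(-10) = (1195 + 35*9)*(-10)² = (1195 + 315)*100 = 1510*100 = 151000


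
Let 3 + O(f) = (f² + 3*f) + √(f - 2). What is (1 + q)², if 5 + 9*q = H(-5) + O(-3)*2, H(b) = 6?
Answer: -4/81 + 16*I*√5/81 ≈ -0.049383 + 0.44169*I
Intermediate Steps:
O(f) = -3 + f² + √(-2 + f) + 3*f (O(f) = -3 + ((f² + 3*f) + √(f - 2)) = -3 + ((f² + 3*f) + √(-2 + f)) = -3 + (f² + √(-2 + f) + 3*f) = -3 + f² + √(-2 + f) + 3*f)
q = -5/9 + 2*I*√5/9 (q = -5/9 + (6 + (-3 + (-3)² + √(-2 - 3) + 3*(-3))*2)/9 = -5/9 + (6 + (-3 + 9 + √(-5) - 9)*2)/9 = -5/9 + (6 + (-3 + 9 + I*√5 - 9)*2)/9 = -5/9 + (6 + (-3 + I*√5)*2)/9 = -5/9 + (6 + (-6 + 2*I*√5))/9 = -5/9 + (2*I*√5)/9 = -5/9 + 2*I*√5/9 ≈ -0.55556 + 0.4969*I)
(1 + q)² = (1 + (-5/9 + 2*I*√5/9))² = (4/9 + 2*I*√5/9)²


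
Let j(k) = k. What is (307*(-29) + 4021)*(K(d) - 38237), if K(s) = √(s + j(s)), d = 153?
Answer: 186673034 - 14646*√34 ≈ 1.8659e+8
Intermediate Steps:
K(s) = √2*√s (K(s) = √(s + s) = √(2*s) = √2*√s)
(307*(-29) + 4021)*(K(d) - 38237) = (307*(-29) + 4021)*(√2*√153 - 38237) = (-8903 + 4021)*(√2*(3*√17) - 38237) = -4882*(3*√34 - 38237) = -4882*(-38237 + 3*√34) = 186673034 - 14646*√34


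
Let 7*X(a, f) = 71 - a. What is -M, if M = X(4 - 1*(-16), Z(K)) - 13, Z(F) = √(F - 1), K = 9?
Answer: 40/7 ≈ 5.7143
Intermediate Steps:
Z(F) = √(-1 + F)
X(a, f) = 71/7 - a/7 (X(a, f) = (71 - a)/7 = 71/7 - a/7)
M = -40/7 (M = (71/7 - (4 - 1*(-16))/7) - 13 = (71/7 - (4 + 16)/7) - 13 = (71/7 - ⅐*20) - 13 = (71/7 - 20/7) - 13 = 51/7 - 13 = -40/7 ≈ -5.7143)
-M = -1*(-40/7) = 40/7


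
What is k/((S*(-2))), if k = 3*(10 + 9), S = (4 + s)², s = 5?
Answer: -19/54 ≈ -0.35185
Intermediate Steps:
S = 81 (S = (4 + 5)² = 9² = 81)
k = 57 (k = 3*19 = 57)
k/((S*(-2))) = 57/((81*(-2))) = 57/(-162) = 57*(-1/162) = -19/54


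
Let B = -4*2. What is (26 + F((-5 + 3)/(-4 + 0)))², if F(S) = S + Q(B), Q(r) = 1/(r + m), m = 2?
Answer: 6241/9 ≈ 693.44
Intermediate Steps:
B = -8
Q(r) = 1/(2 + r) (Q(r) = 1/(r + 2) = 1/(2 + r))
F(S) = -⅙ + S (F(S) = S + 1/(2 - 8) = S + 1/(-6) = S - ⅙ = -⅙ + S)
(26 + F((-5 + 3)/(-4 + 0)))² = (26 + (-⅙ + (-5 + 3)/(-4 + 0)))² = (26 + (-⅙ - 2/(-4)))² = (26 + (-⅙ - 2*(-¼)))² = (26 + (-⅙ + ½))² = (26 + ⅓)² = (79/3)² = 6241/9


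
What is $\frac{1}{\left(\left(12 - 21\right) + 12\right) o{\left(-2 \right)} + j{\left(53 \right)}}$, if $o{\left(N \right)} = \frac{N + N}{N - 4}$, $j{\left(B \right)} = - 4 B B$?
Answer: $- \frac{1}{11234} \approx -8.9015 \cdot 10^{-5}$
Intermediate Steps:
$j{\left(B \right)} = - 4 B^{2}$
$o{\left(N \right)} = \frac{2 N}{-4 + N}$
$\frac{1}{\left(\left(12 - 21\right) + 12\right) o{\left(-2 \right)} + j{\left(53 \right)}} = \frac{1}{\left(\left(12 - 21\right) + 12\right) 2 \left(-2\right) \frac{1}{-4 - 2} - 4 \cdot 53^{2}} = \frac{1}{\left(\left(12 - 21\right) + 12\right) 2 \left(-2\right) \frac{1}{-6} - 11236} = \frac{1}{\left(-9 + 12\right) 2 \left(-2\right) \left(- \frac{1}{6}\right) - 11236} = \frac{1}{3 \cdot \frac{2}{3} - 11236} = \frac{1}{2 - 11236} = \frac{1}{-11234} = - \frac{1}{11234}$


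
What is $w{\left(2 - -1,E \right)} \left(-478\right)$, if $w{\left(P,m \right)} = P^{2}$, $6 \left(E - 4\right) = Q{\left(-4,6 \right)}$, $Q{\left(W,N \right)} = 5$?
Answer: $-4302$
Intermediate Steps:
$E = \frac{29}{6}$ ($E = 4 + \frac{1}{6} \cdot 5 = 4 + \frac{5}{6} = \frac{29}{6} \approx 4.8333$)
$w{\left(2 - -1,E \right)} \left(-478\right) = \left(2 - -1\right)^{2} \left(-478\right) = \left(2 + 1\right)^{2} \left(-478\right) = 3^{2} \left(-478\right) = 9 \left(-478\right) = -4302$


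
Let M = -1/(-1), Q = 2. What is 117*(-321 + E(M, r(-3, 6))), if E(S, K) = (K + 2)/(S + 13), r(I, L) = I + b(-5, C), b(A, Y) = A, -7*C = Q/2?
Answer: -263250/7 ≈ -37607.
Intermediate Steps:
C = -⅐ (C = -2/(7*2) = -⅐*1 = -⅐ ≈ -0.14286)
r(I, L) = -5 + I (r(I, L) = I - 5 = -5 + I)
M = 1 (M = -1*(-1) = 1)
E(S, K) = (2 + K)/(13 + S)
117*(-321 + E(M, r(-3, 6))) = 117*(-321 + (2 + (-5 - 3))/(13 + 1)) = 117*(-321 + (2 - 8)/14) = 117*(-321 + (1/14)*(-6)) = 117*(-321 - 3/7) = 117*(-2250/7) = -263250/7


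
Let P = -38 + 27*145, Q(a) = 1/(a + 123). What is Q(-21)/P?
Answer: 1/395454 ≈ 2.5287e-6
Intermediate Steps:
Q(a) = 1/(123 + a)
P = 3877 (P = -38 + 3915 = 3877)
Q(-21)/P = 1/((123 - 21)*3877) = (1/3877)/102 = (1/102)*(1/3877) = 1/395454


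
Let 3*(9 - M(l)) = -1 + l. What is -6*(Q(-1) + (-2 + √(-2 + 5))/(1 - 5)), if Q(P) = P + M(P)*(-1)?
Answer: 61 + 3*√3/2 ≈ 63.598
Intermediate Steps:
M(l) = 28/3 - l/3 (M(l) = 9 - (-1 + l)/3 = 9 + (⅓ - l/3) = 28/3 - l/3)
Q(P) = -28/3 + 4*P/3 (Q(P) = P + (28/3 - P/3)*(-1) = P + (-28/3 + P/3) = -28/3 + 4*P/3)
-6*(Q(-1) + (-2 + √(-2 + 5))/(1 - 5)) = -6*((-28/3 + (4/3)*(-1)) + (-2 + √(-2 + 5))/(1 - 5)) = -6*((-28/3 - 4/3) + (-2 + √3)/(-4)) = -6*(-32/3 - (-2 + √3)/4) = -6*(-32/3 + (½ - √3/4)) = -6*(-61/6 - √3/4) = 61 + 3*√3/2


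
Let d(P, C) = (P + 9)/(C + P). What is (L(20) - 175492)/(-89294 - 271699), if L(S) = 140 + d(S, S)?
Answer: 2338017/4813240 ≈ 0.48575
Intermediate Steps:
d(P, C) = (9 + P)/(C + P)
L(S) = 140 + (9 + S)/(2*S) (L(S) = 140 + (9 + S)/(S + S) = 140 + (9 + S)/((2*S)) = 140 + (1/(2*S))*(9 + S) = 140 + (9 + S)/(2*S))
(L(20) - 175492)/(-89294 - 271699) = ((½)*(9 + 281*20)/20 - 175492)/(-89294 - 271699) = ((½)*(1/20)*(9 + 5620) - 175492)/(-360993) = ((½)*(1/20)*5629 - 175492)*(-1/360993) = (5629/40 - 175492)*(-1/360993) = -7014051/40*(-1/360993) = 2338017/4813240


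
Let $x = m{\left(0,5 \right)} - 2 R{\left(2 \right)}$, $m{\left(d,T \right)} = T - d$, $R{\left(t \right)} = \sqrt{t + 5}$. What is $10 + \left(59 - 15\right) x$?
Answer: $230 - 88 \sqrt{7} \approx -2.8261$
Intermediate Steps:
$R{\left(t \right)} = \sqrt{5 + t}$
$x = 5 - 2 \sqrt{7}$ ($x = \left(5 - 0\right) - 2 \sqrt{5 + 2} = \left(5 + 0\right) - 2 \sqrt{7} = 5 - 2 \sqrt{7} \approx -0.2915$)
$10 + \left(59 - 15\right) x = 10 + \left(59 - 15\right) \left(5 - 2 \sqrt{7}\right) = 10 + 44 \left(5 - 2 \sqrt{7}\right) = 10 + \left(220 - 88 \sqrt{7}\right) = 230 - 88 \sqrt{7}$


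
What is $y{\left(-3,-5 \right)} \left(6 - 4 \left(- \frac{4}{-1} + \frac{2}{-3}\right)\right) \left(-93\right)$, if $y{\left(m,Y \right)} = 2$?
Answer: $1364$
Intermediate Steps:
$y{\left(-3,-5 \right)} \left(6 - 4 \left(- \frac{4}{-1} + \frac{2}{-3}\right)\right) \left(-93\right) = 2 \left(6 - 4 \left(- \frac{4}{-1} + \frac{2}{-3}\right)\right) \left(-93\right) = 2 \left(6 - 4 \left(\left(-4\right) \left(-1\right) + 2 \left(- \frac{1}{3}\right)\right)\right) \left(-93\right) = 2 \left(6 - 4 \left(4 - \frac{2}{3}\right)\right) \left(-93\right) = 2 \left(6 - \frac{40}{3}\right) \left(-93\right) = 2 \left(- \frac{22}{3}\right) \left(-93\right) = \left(- \frac{44}{3}\right) \left(-93\right) = 1364$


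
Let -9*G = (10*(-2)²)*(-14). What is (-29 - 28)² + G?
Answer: 29801/9 ≈ 3311.2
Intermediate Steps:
G = 560/9 (G = -10*(-2)²*(-14)/9 = -10*4*(-14)/9 = -40*(-14)/9 = -⅑*(-560) = 560/9 ≈ 62.222)
(-29 - 28)² + G = (-29 - 28)² + 560/9 = (-57)² + 560/9 = 3249 + 560/9 = 29801/9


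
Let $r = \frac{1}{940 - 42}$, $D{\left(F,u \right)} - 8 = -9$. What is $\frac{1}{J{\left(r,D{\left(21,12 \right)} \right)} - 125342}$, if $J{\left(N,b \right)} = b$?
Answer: $- \frac{1}{125343} \approx -7.9781 \cdot 10^{-6}$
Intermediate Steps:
$D{\left(F,u \right)} = -1$ ($D{\left(F,u \right)} = 8 - 9 = -1$)
$r = \frac{1}{898} \approx 0.0011136$
$\frac{1}{J{\left(r,D{\left(21,12 \right)} \right)} - 125342} = \frac{1}{-1 - 125342} = \frac{1}{-125343} = - \frac{1}{125343}$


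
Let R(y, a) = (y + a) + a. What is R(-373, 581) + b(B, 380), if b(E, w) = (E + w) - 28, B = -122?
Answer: 1019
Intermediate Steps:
R(y, a) = y + 2*a (R(y, a) = (a + y) + a = y + 2*a)
b(E, w) = -28 + E + w
R(-373, 581) + b(B, 380) = (-373 + 2*581) + (-28 - 122 + 380) = (-373 + 1162) + 230 = 789 + 230 = 1019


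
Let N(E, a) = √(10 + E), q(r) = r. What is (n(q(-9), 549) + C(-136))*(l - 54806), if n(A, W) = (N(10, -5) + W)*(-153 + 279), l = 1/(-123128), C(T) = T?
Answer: -232939499240711/61564 - 425133649647*√5/30782 ≈ -3.8146e+9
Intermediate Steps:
l = -1/123128 ≈ -8.1216e-6
n(A, W) = 126*W + 252*√5 (n(A, W) = (√(10 + 10) + W)*(-153 + 279) = (√20 + W)*126 = (2*√5 + W)*126 = (W + 2*√5)*126 = 126*W + 252*√5)
(n(q(-9), 549) + C(-136))*(l - 54806) = ((126*549 + 252*√5) - 136)*(-1/123128 - 54806) = ((69174 + 252*√5) - 136)*(-6748153169/123128) = (69038 + 252*√5)*(-6748153169/123128) = -232939499240711/61564 - 425133649647*√5/30782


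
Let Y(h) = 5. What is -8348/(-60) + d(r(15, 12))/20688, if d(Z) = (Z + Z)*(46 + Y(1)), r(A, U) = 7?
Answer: 7197761/51720 ≈ 139.17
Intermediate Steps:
d(Z) = 102*Z (d(Z) = (Z + Z)*(46 + 5) = (2*Z)*51 = 102*Z)
-8348/(-60) + d(r(15, 12))/20688 = -8348/(-60) + (102*7)/20688 = -8348*(-1/60) + 714*(1/20688) = 2087/15 + 119/3448 = 7197761/51720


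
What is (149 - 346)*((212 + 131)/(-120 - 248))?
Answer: 67571/368 ≈ 183.62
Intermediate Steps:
(149 - 346)*((212 + 131)/(-120 - 248)) = -67571/(-368) = -67571*(-1)/368 = -197*(-343/368) = 67571/368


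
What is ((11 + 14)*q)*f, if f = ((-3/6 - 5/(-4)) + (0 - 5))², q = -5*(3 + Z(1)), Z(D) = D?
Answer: -36125/4 ≈ -9031.3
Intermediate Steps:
q = -20 (q = -5*(3 + 1) = -5*4 = -20)
f = 289/16 (f = ((-3*⅙ - 5*(-¼)) - 5)² = ((-½ + 5/4) - 5)² = (¾ - 5)² = (-17/4)² = 289/16 ≈ 18.063)
((11 + 14)*q)*f = ((11 + 14)*(-20))*(289/16) = (25*(-20))*(289/16) = -500*289/16 = -36125/4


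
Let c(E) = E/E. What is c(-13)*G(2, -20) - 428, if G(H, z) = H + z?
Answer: -446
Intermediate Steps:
c(E) = 1
c(-13)*G(2, -20) - 428 = 1*(2 - 20) - 428 = 1*(-18) - 428 = -18 - 428 = -446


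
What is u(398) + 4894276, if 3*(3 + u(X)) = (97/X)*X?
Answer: 14682916/3 ≈ 4.8943e+6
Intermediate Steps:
u(X) = 88/3 (u(X) = -3 + ((97/X)*X)/3 = -3 + (⅓)*97 = -3 + 97/3 = 88/3)
u(398) + 4894276 = 88/3 + 4894276 = 14682916/3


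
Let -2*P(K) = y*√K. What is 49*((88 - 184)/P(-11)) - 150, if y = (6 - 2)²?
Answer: -150 - 588*I*√11/11 ≈ -150.0 - 177.29*I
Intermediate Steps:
y = 16 (y = 4² = 16)
P(K) = -8*√K
49*((88 - 184)/P(-11)) - 150 = 49*((88 - 184)/((-8*I*√11))) - 150 = 49*(-96*I*√11/88) - 150 = 49*(-12*I*√11/11) - 150 = -588*I*√11/11 - 150 = -150 - 588*I*√11/11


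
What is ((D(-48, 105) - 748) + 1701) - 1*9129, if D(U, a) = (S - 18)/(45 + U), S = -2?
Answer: -24508/3 ≈ -8169.3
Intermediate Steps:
D(U, a) = -20/(45 + U) (D(U, a) = (-2 - 18)/(45 + U) = -20/(45 + U))
((D(-48, 105) - 748) + 1701) - 1*9129 = ((-20/(45 - 48) - 748) + 1701) - 1*9129 = ((-20/(-3) - 748) + 1701) - 9129 = ((-20*(-⅓) - 748) + 1701) - 9129 = ((20/3 - 748) + 1701) - 9129 = (-2224/3 + 1701) - 9129 = 2879/3 - 9129 = -24508/3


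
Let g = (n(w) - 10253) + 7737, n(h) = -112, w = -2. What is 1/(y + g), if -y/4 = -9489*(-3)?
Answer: -1/116496 ≈ -8.5840e-6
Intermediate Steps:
y = -113868 (y = -(-37956)*(-3) = -4*28467 = -113868)
g = -2628 (g = (-112 - 10253) + 7737 = -10365 + 7737 = -2628)
1/(y + g) = 1/(-113868 - 2628) = 1/(-116496) = -1/116496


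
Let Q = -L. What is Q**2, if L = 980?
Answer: 960400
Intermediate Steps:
Q = -980 (Q = -1*980 = -980)
Q**2 = (-980)**2 = 960400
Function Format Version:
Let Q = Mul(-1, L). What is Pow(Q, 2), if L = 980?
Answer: 960400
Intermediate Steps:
Q = -980 (Q = Mul(-1, 980) = -980)
Pow(Q, 2) = Pow(-980, 2) = 960400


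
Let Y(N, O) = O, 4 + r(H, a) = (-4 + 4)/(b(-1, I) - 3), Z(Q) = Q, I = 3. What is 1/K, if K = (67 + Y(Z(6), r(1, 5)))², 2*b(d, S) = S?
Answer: 1/3969 ≈ 0.00025195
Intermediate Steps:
b(d, S) = S/2
r(H, a) = -4 (r(H, a) = -4 + (-4 + 4)/((½)*3 - 3) = -4 + 0/(3/2 - 3) = -4 + 0/(-3/2) = -4 + 0*(-⅔) = -4 + 0 = -4)
K = 3969 (K = (67 - 4)² = 63² = 3969)
1/K = 1/3969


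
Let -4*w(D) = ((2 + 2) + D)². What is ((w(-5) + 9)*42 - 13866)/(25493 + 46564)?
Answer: -8999/48038 ≈ -0.18733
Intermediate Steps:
w(D) = -(4 + D)²/4 (w(D) = -((2 + 2) + D)²/4 = -(4 + D)²/4)
((w(-5) + 9)*42 - 13866)/(25493 + 46564) = ((-(4 - 5)²/4 + 9)*42 - 13866)/(25493 + 46564) = ((-¼*(-1)² + 9)*42 - 13866)/72057 = ((-¼*1 + 9)*42 - 13866)*(1/72057) = ((-¼ + 9)*42 - 13866)*(1/72057) = ((35/4)*42 - 13866)*(1/72057) = (735/2 - 13866)*(1/72057) = -26997/2*1/72057 = -8999/48038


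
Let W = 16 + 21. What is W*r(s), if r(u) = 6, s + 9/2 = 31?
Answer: 222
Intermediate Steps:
s = 53/2 (s = -9/2 + 31 = 53/2 ≈ 26.500)
W = 37
W*r(s) = 37*6 = 222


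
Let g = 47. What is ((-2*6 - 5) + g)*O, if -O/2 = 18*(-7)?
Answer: 7560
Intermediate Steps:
O = 252 (O = -36*(-7) = -2*(-126) = 252)
((-2*6 - 5) + g)*O = ((-2*6 - 5) + 47)*252 = ((-12 - 5) + 47)*252 = (-17 + 47)*252 = 30*252 = 7560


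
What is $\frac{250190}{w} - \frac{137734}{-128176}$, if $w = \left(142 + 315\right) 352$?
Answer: $\frac{1694524863}{644340752} \approx 2.6299$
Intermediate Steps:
$w = 160864$ ($w = 457 \cdot 352 = 160864$)
$\frac{250190}{w} - \frac{137734}{-128176} = \frac{250190}{160864} - \frac{137734}{-128176} = 250190 \cdot \frac{1}{160864} - - \frac{68867}{64088} = \frac{125095}{80432} + \frac{68867}{64088} = \frac{1694524863}{644340752}$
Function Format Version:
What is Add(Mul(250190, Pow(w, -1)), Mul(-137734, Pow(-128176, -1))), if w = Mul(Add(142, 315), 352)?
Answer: Rational(1694524863, 644340752) ≈ 2.6299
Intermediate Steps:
w = 160864 (w = Mul(457, 352) = 160864)
Add(Mul(250190, Pow(w, -1)), Mul(-137734, Pow(-128176, -1))) = Add(Mul(250190, Pow(160864, -1)), Mul(-137734, Pow(-128176, -1))) = Add(Mul(250190, Rational(1, 160864)), Mul(-137734, Rational(-1, 128176))) = Add(Rational(125095, 80432), Rational(68867, 64088)) = Rational(1694524863, 644340752)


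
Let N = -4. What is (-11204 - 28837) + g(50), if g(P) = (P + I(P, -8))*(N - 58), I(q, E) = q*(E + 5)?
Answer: -33841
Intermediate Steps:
I(q, E) = q*(5 + E)
g(P) = 124*P (g(P) = (P + P*(5 - 8))*(-4 - 58) = (P + P*(-3))*(-62) = (P - 3*P)*(-62) = -2*P*(-62) = 124*P)
(-11204 - 28837) + g(50) = (-11204 - 28837) + 124*50 = -40041 + 6200 = -33841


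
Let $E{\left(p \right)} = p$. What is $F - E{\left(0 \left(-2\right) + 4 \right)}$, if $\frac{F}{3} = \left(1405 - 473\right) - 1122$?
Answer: $-574$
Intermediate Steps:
$F = -570$ ($F = 3 \left(\left(1405 - 473\right) - 1122\right) = 3 \left(932 - 1122\right) = 3 \left(-190\right) = -570$)
$F - E{\left(0 \left(-2\right) + 4 \right)} = -570 - \left(0 \left(-2\right) + 4\right) = -570 - \left(0 + 4\right) = -570 - 4 = -574$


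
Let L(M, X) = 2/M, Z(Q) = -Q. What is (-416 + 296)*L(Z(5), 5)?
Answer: 48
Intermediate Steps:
(-416 + 296)*L(Z(5), 5) = (-416 + 296)*(2/((-1*5))) = -240/(-5) = -240*(-1)/5 = -120*(-⅖) = 48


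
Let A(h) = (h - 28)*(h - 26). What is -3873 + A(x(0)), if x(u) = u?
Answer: -3145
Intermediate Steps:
A(h) = (-28 + h)*(-26 + h)
-3873 + A(x(0)) = -3873 + (728 + 0² - 54*0) = -3873 + (728 + 0 + 0) = -3873 + 728 = -3145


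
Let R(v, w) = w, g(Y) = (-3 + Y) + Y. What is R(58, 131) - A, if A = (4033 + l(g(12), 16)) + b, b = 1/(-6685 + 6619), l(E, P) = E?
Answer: -258917/66 ≈ -3923.0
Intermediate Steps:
g(Y) = -3 + 2*Y
b = -1/66 (b = 1/(-66) = -1/66 ≈ -0.015152)
A = 267563/66 (A = (4033 + (-3 + 2*12)) - 1/66 = (4033 + (-3 + 24)) - 1/66 = (4033 + 21) - 1/66 = 4054 - 1/66 = 267563/66 ≈ 4054.0)
R(58, 131) - A = 131 - 1*267563/66 = 131 - 267563/66 = -258917/66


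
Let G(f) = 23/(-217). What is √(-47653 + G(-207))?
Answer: 2*I*√560984277/217 ≈ 218.3*I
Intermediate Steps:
G(f) = -23/217 (G(f) = 23*(-1/217) = -23/217)
√(-47653 + G(-207)) = √(-47653 - 23/217) = √(-10340724/217) = 2*I*√560984277/217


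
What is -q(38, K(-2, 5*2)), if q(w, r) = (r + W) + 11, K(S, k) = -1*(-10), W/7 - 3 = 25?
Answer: -217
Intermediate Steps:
W = 196 (W = 21 + 7*25 = 21 + 175 = 196)
K(S, k) = 10
q(w, r) = 207 + r (q(w, r) = (r + 196) + 11 = (196 + r) + 11 = 207 + r)
-q(38, K(-2, 5*2)) = -(207 + 10) = -1*217 = -217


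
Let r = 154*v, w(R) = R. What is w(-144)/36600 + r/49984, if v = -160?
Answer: -53801/108275 ≈ -0.49689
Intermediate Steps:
r = -24640 (r = 154*(-160) = -24640)
w(-144)/36600 + r/49984 = -144/36600 - 24640/49984 = -144*1/36600 - 24640*1/49984 = -6/1525 - 35/71 = -53801/108275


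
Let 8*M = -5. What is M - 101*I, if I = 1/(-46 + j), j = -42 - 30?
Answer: 109/472 ≈ 0.23093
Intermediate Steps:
j = -72
I = -1/118 (I = 1/(-46 - 72) = 1/(-118) = -1/118 ≈ -0.0084746)
M = -5/8 (M = (⅛)*(-5) = -5/8 ≈ -0.62500)
M - 101*I = -5/8 - 101*(-1/118) = -5/8 + 101/118 = 109/472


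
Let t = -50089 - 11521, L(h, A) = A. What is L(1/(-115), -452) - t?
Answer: 61158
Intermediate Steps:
t = -61610
L(1/(-115), -452) - t = -452 - 1*(-61610) = -452 + 61610 = 61158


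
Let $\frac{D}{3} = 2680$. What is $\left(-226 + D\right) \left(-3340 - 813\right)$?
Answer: $-32451542$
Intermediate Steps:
$D = 8040$ ($D = 3 \cdot 2680 = 8040$)
$\left(-226 + D\right) \left(-3340 - 813\right) = \left(-226 + 8040\right) \left(-3340 - 813\right) = 7814 \left(-4153\right) = -32451542$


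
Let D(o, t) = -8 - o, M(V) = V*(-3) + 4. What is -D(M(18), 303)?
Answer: -42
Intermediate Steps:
M(V) = 4 - 3*V (M(V) = -3*V + 4 = 4 - 3*V)
-D(M(18), 303) = -(-8 - (4 - 3*18)) = -(-8 - (4 - 54)) = -(-8 - 1*(-50)) = -(-8 + 50) = -1*42 = -42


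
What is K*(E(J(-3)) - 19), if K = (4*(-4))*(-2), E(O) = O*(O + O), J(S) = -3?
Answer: -32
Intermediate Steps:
E(O) = 2*O² (E(O) = O*(2*O) = 2*O²)
K = 32 (K = -16*(-2) = 32)
K*(E(J(-3)) - 19) = 32*(2*(-3)² - 19) = 32*(2*9 - 19) = 32*(18 - 19) = 32*(-1) = -32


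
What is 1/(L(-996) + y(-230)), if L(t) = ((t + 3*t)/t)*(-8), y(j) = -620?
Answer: -1/652 ≈ -0.0015337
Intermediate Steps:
L(t) = -32 (L(t) = ((4*t)/t)*(-8) = 4*(-8) = -32)
1/(L(-996) + y(-230)) = 1/(-32 - 620) = 1/(-652) = -1/652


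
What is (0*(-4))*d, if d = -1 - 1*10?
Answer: 0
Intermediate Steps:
d = -11 (d = -1 - 10 = -11)
(0*(-4))*d = (0*(-4))*(-11) = 0*(-11) = 0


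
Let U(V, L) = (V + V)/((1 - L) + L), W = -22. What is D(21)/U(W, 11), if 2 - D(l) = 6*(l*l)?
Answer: 661/11 ≈ 60.091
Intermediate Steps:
D(l) = 2 - 6*l² (D(l) = 2 - 6*l*l = 2 - 6*l²)
U(V, L) = 2*V (U(V, L) = (2*V)/1 = (2*V)*1 = 2*V)
D(21)/U(W, 11) = (2 - 6*21²)/((2*(-22))) = (2 - 6*441)/(-44) = (2 - 2646)*(-1/44) = -2644*(-1/44) = 661/11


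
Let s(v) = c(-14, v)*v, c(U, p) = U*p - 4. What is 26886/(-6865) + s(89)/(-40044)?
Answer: -156445867/137451030 ≈ -1.1382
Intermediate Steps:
c(U, p) = -4 + U*p
s(v) = v*(-4 - 14*v) (s(v) = (-4 - 14*v)*v = v*(-4 - 14*v))
26886/(-6865) + s(89)/(-40044) = 26886/(-6865) - 2*89*(2 + 7*89)/(-40044) = 26886*(-1/6865) - 2*89*(2 + 623)*(-1/40044) = -26886/6865 - 2*89*625*(-1/40044) = -26886/6865 - 111250*(-1/40044) = -26886/6865 + 55625/20022 = -156445867/137451030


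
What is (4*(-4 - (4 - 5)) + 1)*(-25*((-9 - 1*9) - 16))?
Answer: -9350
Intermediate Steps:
(4*(-4 - (4 - 5)) + 1)*(-25*((-9 - 1*9) - 16)) = (4*(-4 - 1*(-1)) + 1)*(-25*((-9 - 9) - 16)) = (4*(-4 + 1) + 1)*(-25*(-18 - 16)) = (4*(-3) + 1)*(-25*(-34)) = (-12 + 1)*850 = -11*850 = -9350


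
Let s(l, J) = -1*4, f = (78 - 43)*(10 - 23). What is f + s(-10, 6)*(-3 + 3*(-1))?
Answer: -431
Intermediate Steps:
f = -455 (f = 35*(-13) = -455)
s(l, J) = -4
f + s(-10, 6)*(-3 + 3*(-1)) = -455 - 4*(-3 + 3*(-1)) = -455 - 4*(-3 - 3) = -455 - 4*(-6) = -455 + 24 = -431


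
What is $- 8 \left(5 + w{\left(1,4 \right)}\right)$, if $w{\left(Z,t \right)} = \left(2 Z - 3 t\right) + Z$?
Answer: $32$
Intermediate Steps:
$w{\left(Z,t \right)} = - 3 t + 3 Z$ ($w{\left(Z,t \right)} = \left(- 3 t + 2 Z\right) + Z = - 3 t + 3 Z$)
$- 8 \left(5 + w{\left(1,4 \right)}\right) = - 8 \left(5 + \left(\left(-3\right) 4 + 3 \cdot 1\right)\right) = - 8 \left(5 + \left(-12 + 3\right)\right) = - 8 \left(5 - 9\right) = \left(-8\right) \left(-4\right) = 32$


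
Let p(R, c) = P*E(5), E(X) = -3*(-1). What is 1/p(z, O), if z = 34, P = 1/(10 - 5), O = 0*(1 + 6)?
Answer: 5/3 ≈ 1.6667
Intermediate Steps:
O = 0 (O = 0*7 = 0)
E(X) = 3
P = ⅕ (P = 1/5 = ⅕ ≈ 0.20000)
p(R, c) = ⅗ (p(R, c) = (⅕)*3 = ⅗)
1/p(z, O) = 1/(⅗) = 5/3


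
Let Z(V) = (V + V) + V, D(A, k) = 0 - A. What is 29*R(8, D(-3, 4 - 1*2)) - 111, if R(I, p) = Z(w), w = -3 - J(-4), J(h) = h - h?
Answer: -372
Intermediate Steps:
J(h) = 0
D(A, k) = -A
w = -3 (w = -3 - 1*0 = -3 + 0 = -3)
Z(V) = 3*V (Z(V) = 2*V + V = 3*V)
R(I, p) = -9 (R(I, p) = 3*(-3) = -9)
29*R(8, D(-3, 4 - 1*2)) - 111 = 29*(-9) - 111 = -261 - 111 = -372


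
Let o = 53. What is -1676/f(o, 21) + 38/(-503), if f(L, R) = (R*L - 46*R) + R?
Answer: -212353/21126 ≈ -10.052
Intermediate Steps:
f(L, R) = -45*R + L*R (f(L, R) = (L*R - 46*R) + R = (-46*R + L*R) + R = -45*R + L*R)
-1676/f(o, 21) + 38/(-503) = -1676*1/(21*(-45 + 53)) + 38/(-503) = -1676/(21*8) + 38*(-1/503) = -1676/168 - 38/503 = -1676*1/168 - 38/503 = -419/42 - 38/503 = -212353/21126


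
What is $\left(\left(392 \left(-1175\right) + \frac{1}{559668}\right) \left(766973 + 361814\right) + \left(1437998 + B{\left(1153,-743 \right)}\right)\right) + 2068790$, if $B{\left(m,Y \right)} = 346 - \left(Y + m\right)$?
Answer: $- \frac{290980227824653181}{559668} \approx -5.1992 \cdot 10^{11}$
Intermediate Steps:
$B{\left(m,Y \right)} = 346 - Y - m$ ($B{\left(m,Y \right)} = 346 - \left(Y + m\right) = 346 - Y - m$)
$\left(\left(392 \left(-1175\right) + \frac{1}{559668}\right) \left(766973 + 361814\right) + \left(1437998 + B{\left(1153,-743 \right)}\right)\right) + 2068790 = \left(\left(392 \left(-1175\right) + \frac{1}{559668}\right) \left(766973 + 361814\right) + \left(1437998 - 64\right)\right) + 2068790 = \left(\left(-460600 + \frac{1}{559668}\right) 1128787 + \left(1437998 + \left(346 + 743 - 1153\right)\right)\right) + 2068790 = \left(\left(- \frac{257783080799}{559668}\right) 1128787 + \left(1437998 - 64\right)\right) + 2068790 = \left(- \frac{290982190425860813}{559668} + 1437934\right) + 2068790 = - \frac{290981385660214901}{559668} + 2068790 = - \frac{290980227824653181}{559668}$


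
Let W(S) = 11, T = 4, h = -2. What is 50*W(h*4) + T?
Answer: 554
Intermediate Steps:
50*W(h*4) + T = 50*11 + 4 = 550 + 4 = 554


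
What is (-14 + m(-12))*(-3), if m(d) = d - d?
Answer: 42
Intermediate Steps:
m(d) = 0
(-14 + m(-12))*(-3) = (-14 + 0)*(-3) = -14*(-3) = 42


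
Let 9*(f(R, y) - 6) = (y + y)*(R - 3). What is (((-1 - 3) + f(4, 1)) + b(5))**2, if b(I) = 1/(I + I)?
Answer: 43681/8100 ≈ 5.3927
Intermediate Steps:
f(R, y) = 6 + 2*y*(-3 + R)/9 (f(R, y) = 6 + ((y + y)*(R - 3))/9 = 6 + ((2*y)*(-3 + R))/9 = 6 + (2*y*(-3 + R))/9 = 6 + 2*y*(-3 + R)/9)
b(I) = 1/(2*I)
(((-1 - 3) + f(4, 1)) + b(5))**2 = (((-1 - 3) + (6 - 2/3*1 + (2/9)*4*1)) + (1/2)/5)**2 = ((-4 + (6 - 2/3 + 8/9)) + (1/2)*(1/5))**2 = ((-4 + 56/9) + 1/10)**2 = (20/9 + 1/10)**2 = (209/90)**2 = 43681/8100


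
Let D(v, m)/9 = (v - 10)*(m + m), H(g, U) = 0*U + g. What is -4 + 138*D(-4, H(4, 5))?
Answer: -139108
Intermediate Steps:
H(g, U) = g (H(g, U) = 0 + g = g)
D(v, m) = 18*m*(-10 + v) (D(v, m) = 9*((v - 10)*(m + m)) = 9*((-10 + v)*(2*m)) = 9*(2*m*(-10 + v)) = 18*m*(-10 + v))
-4 + 138*D(-4, H(4, 5)) = -4 + 138*(18*4*(-10 - 4)) = -4 + 138*(18*4*(-14)) = -4 + 138*(-1008) = -4 - 139104 = -139108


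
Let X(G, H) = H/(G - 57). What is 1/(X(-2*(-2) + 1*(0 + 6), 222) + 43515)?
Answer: 47/2044983 ≈ 2.2983e-5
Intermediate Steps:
X(G, H) = H/(-57 + G)
1/(X(-2*(-2) + 1*(0 + 6), 222) + 43515) = 1/(222/(-57 + (-2*(-2) + 1*(0 + 6))) + 43515) = 1/(222/(-57 + (4 + 1*6)) + 43515) = 1/(222/(-57 + (4 + 6)) + 43515) = 1/(222/(-57 + 10) + 43515) = 1/(222/(-47) + 43515) = 1/(222*(-1/47) + 43515) = 1/(-222/47 + 43515) = 1/(2044983/47) = 47/2044983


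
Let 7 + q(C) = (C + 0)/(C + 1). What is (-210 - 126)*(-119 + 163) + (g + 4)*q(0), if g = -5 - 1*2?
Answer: -14763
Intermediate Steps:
g = -7 (g = -5 - 2 = -7)
q(C) = -7 + C/(1 + C) (q(C) = -7 + (C + 0)/(C + 1) = -7 + C/(1 + C))
(-210 - 126)*(-119 + 163) + (g + 4)*q(0) = (-210 - 126)*(-119 + 163) + (-7 + 4)*((-7 - 6*0)/(1 + 0)) = -336*44 - 3*(-7 + 0)/1 = -14784 - 3*(-7) = -14784 + 21 = -14763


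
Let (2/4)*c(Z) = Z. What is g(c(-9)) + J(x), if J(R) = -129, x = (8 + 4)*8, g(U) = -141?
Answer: -270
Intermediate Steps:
c(Z) = 2*Z
x = 96 (x = 12*8 = 96)
g(c(-9)) + J(x) = -141 - 129 = -270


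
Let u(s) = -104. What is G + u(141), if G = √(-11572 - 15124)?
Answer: -104 + 2*I*√6674 ≈ -104.0 + 163.39*I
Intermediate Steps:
G = 2*I*√6674 (G = √(-26696) = 2*I*√6674 ≈ 163.39*I)
G + u(141) = 2*I*√6674 - 104 = -104 + 2*I*√6674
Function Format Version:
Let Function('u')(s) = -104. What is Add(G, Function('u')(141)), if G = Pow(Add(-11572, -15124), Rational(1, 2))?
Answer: Add(-104, Mul(2, I, Pow(6674, Rational(1, 2)))) ≈ Add(-104.00, Mul(163.39, I))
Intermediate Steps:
G = Mul(2, I, Pow(6674, Rational(1, 2))) (G = Pow(-26696, Rational(1, 2)) = Mul(2, I, Pow(6674, Rational(1, 2))) ≈ Mul(163.39, I))
Add(G, Function('u')(141)) = Add(Mul(2, I, Pow(6674, Rational(1, 2))), -104) = Add(-104, Mul(2, I, Pow(6674, Rational(1, 2))))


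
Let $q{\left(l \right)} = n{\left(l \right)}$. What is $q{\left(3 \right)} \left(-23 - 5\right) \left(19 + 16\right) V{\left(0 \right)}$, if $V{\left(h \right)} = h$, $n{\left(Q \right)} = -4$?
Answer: $0$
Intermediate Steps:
$q{\left(l \right)} = -4$
$q{\left(3 \right)} \left(-23 - 5\right) \left(19 + 16\right) V{\left(0 \right)} = - 4 \left(-23 - 5\right) \left(19 + 16\right) 0 = - 4 \left(\left(-28\right) 35\right) 0 = \left(-4\right) \left(-980\right) 0 = 3920 \cdot 0 = 0$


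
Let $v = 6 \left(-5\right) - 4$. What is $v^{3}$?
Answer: $-39304$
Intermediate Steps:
$v = -34$ ($v = -30 - 4 = -34$)
$v^{3} = \left(-34\right)^{3} = -39304$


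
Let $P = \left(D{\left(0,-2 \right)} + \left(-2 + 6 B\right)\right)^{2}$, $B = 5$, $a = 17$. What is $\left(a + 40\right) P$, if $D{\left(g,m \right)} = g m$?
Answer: $44688$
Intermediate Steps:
$P = 784$ ($P = \left(0 \left(-2\right) + \left(-2 + 6 \cdot 5\right)\right)^{2} = \left(0 + \left(-2 + 30\right)\right)^{2} = \left(0 + 28\right)^{2} = 28^{2} = 784$)
$\left(a + 40\right) P = \left(17 + 40\right) 784 = 57 \cdot 784 = 44688$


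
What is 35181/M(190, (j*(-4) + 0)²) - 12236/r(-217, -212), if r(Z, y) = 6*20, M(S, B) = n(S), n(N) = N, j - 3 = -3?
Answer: 23711/285 ≈ 83.197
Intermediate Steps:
j = 0 (j = 3 - 3 = 0)
M(S, B) = S
r(Z, y) = 120
35181/M(190, (j*(-4) + 0)²) - 12236/r(-217, -212) = 35181/190 - 12236/120 = 35181*(1/190) - 12236*1/120 = 35181/190 - 3059/30 = 23711/285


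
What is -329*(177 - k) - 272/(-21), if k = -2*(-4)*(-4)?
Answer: -1443709/21 ≈ -68748.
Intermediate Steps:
k = -32 (k = 8*(-4) = -32)
-329*(177 - k) - 272/(-21) = -329*(177 - 1*(-32)) - 272/(-21) = -329*(177 + 32) - 272*(-1/21) = -329*209 + 272/21 = -68761 + 272/21 = -1443709/21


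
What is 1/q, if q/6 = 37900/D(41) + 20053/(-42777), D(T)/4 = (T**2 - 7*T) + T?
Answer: 584619/21516344 ≈ 0.027171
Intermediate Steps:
D(T) = -24*T + 4*T**2 (D(T) = 4*((T**2 - 7*T) + T) = 4*(T**2 - 6*T) = -24*T + 4*T**2)
q = 21516344/584619 (q = 6*(37900/((4*41*(-6 + 41))) + 20053/(-42777)) = 6*(37900/((4*41*35)) + 20053*(-1/42777)) = 6*(37900/5740 - 20053/42777) = 6*(37900*(1/5740) - 20053/42777) = 6*(1895/287 - 20053/42777) = 6*(10758172/1753857) = 21516344/584619 ≈ 36.804)
1/q = 1/(21516344/584619) = 584619/21516344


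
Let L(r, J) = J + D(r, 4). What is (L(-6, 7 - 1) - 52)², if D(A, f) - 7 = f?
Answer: 1225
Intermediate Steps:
D(A, f) = 7 + f
L(r, J) = 11 + J (L(r, J) = J + (7 + 4) = J + 11 = 11 + J)
(L(-6, 7 - 1) - 52)² = ((11 + (7 - 1)) - 52)² = ((11 + 6) - 52)² = (17 - 52)² = (-35)² = 1225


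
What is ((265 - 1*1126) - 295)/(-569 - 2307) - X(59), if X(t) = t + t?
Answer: -84553/719 ≈ -117.60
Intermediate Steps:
X(t) = 2*t
((265 - 1*1126) - 295)/(-569 - 2307) - X(59) = ((265 - 1*1126) - 295)/(-569 - 2307) - 2*59 = ((265 - 1126) - 295)/(-2876) - 1*118 = (-861 - 295)*(-1/2876) - 118 = -1156*(-1/2876) - 118 = 289/719 - 118 = -84553/719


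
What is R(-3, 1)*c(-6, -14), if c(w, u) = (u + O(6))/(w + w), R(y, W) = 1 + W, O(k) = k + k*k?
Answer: -14/3 ≈ -4.6667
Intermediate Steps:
O(k) = k + k**2
c(w, u) = (42 + u)/(2*w) (c(w, u) = (u + 6*(1 + 6))/(w + w) = (u + 6*7)/((2*w)) = (u + 42)*(1/(2*w)) = (42 + u)*(1/(2*w)) = (42 + u)/(2*w))
R(-3, 1)*c(-6, -14) = (1 + 1)*((1/2)*(42 - 14)/(-6)) = 2*((1/2)*(-1/6)*28) = 2*(-7/3) = -14/3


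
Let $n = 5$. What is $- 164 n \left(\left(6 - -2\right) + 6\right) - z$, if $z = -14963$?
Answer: $3483$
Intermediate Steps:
$- 164 n \left(\left(6 - -2\right) + 6\right) - z = - 164 \cdot 5 \left(\left(6 - -2\right) + 6\right) - -14963 = - 164 \cdot 5 \left(\left(6 + 2\right) + 6\right) + 14963 = - 164 \cdot 5 \left(8 + 6\right) + 14963 = - 164 \cdot 5 \cdot 14 + 14963 = \left(-164\right) 70 + 14963 = -11480 + 14963 = 3483$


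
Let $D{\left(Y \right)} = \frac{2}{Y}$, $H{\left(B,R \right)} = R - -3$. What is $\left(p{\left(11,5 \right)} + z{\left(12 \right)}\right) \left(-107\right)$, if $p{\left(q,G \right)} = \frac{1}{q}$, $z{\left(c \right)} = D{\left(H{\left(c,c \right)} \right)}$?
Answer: $- \frac{3959}{165} \approx -23.994$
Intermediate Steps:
$H{\left(B,R \right)} = 3 + R$ ($H{\left(B,R \right)} = R + 3 = 3 + R$)
$z{\left(c \right)} = \frac{2}{3 + c}$
$\left(p{\left(11,5 \right)} + z{\left(12 \right)}\right) \left(-107\right) = \left(\frac{1}{11} + \frac{2}{3 + 12}\right) \left(-107\right) = \left(\frac{1}{11} + \frac{2}{15}\right) \left(-107\right) = \frac{37}{165} \left(-107\right) = - \frac{3959}{165}$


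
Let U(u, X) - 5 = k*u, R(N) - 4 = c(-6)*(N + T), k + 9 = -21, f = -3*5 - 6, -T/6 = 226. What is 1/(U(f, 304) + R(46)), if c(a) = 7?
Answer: -1/8531 ≈ -0.00011722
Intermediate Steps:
T = -1356 (T = -6*226 = -1356)
f = -21 (f = -15 - 6 = -21)
k = -30 (k = -9 - 21 = -30)
R(N) = -9488 + 7*N (R(N) = 4 + 7*(N - 1356) = 4 + 7*(-1356 + N) = 4 + (-9492 + 7*N) = -9488 + 7*N)
U(u, X) = 5 - 30*u
1/(U(f, 304) + R(46)) = 1/((5 - 30*(-21)) + (-9488 + 7*46)) = 1/((5 + 630) + (-9488 + 322)) = 1/(635 - 9166) = 1/(-8531) = -1/8531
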